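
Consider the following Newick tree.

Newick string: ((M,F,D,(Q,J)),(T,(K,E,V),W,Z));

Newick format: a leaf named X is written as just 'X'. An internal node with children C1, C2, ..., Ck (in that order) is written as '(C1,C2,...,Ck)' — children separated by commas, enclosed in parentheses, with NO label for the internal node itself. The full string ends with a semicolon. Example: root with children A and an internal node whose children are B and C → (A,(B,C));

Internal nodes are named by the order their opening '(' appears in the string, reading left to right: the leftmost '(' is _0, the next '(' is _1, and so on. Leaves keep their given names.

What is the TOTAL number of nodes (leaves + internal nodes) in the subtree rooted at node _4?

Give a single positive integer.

Newick: ((M,F,D,(Q,J)),(T,(K,E,V),W,Z));
Locate _4: it is the '(' at position 18 (the 5th '(' reading left to right).
Query: subtree rooted at _4
_4: subtree_size = 1 + 3
  K: subtree_size = 1 + 0
  E: subtree_size = 1 + 0
  V: subtree_size = 1 + 0
Total subtree size of _4: 4

Answer: 4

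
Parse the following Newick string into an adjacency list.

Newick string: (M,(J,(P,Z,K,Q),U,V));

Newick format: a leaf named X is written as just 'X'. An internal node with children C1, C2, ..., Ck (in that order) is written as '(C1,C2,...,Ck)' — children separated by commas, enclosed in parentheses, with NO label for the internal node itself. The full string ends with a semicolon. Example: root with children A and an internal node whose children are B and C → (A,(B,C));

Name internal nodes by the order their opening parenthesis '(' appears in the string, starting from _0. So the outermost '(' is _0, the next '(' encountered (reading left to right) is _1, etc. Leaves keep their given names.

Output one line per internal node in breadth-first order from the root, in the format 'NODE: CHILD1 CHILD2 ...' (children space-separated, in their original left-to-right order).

Input: (M,(J,(P,Z,K,Q),U,V));
Scanning left-to-right, naming '(' by encounter order:
  pos 0: '(' -> open internal node _0 (depth 1)
  pos 3: '(' -> open internal node _1 (depth 2)
  pos 6: '(' -> open internal node _2 (depth 3)
  pos 14: ')' -> close internal node _2 (now at depth 2)
  pos 19: ')' -> close internal node _1 (now at depth 1)
  pos 20: ')' -> close internal node _0 (now at depth 0)
Total internal nodes: 3
BFS adjacency from root:
  _0: M _1
  _1: J _2 U V
  _2: P Z K Q

Answer: _0: M _1
_1: J _2 U V
_2: P Z K Q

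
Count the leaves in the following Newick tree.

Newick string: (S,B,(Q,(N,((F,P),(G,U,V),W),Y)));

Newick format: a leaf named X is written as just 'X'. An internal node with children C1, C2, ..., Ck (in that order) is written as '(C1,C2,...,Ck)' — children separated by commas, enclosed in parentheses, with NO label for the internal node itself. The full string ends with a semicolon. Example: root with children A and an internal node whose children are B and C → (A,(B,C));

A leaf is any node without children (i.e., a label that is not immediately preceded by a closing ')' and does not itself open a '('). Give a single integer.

Newick: (S,B,(Q,(N,((F,P),(G,U,V),W),Y)));
Scan left-to-right; a leaf is any maximal label run not followed by '(':
  pos 1: leaf 'S' → count = 1
  pos 3: leaf 'B' → count = 2
  pos 6: leaf 'Q' → count = 3
  pos 9: leaf 'N' → count = 4
  pos 13: leaf 'F' → count = 5
  pos 15: leaf 'P' → count = 6
  pos 19: leaf 'G' → count = 7
  pos 21: leaf 'U' → count = 8
  pos 23: leaf 'V' → count = 9
  pos 26: leaf 'W' → count = 10
  pos 29: leaf 'Y' → count = 11
Total leaves: 11

Answer: 11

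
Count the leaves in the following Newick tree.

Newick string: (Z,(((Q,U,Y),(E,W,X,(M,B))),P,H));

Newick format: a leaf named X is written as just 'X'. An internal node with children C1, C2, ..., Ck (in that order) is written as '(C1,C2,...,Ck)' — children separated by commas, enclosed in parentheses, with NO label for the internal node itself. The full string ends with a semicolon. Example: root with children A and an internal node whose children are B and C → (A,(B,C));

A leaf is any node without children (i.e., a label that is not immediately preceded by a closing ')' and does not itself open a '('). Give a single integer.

Newick: (Z,(((Q,U,Y),(E,W,X,(M,B))),P,H));
Scan left-to-right; a leaf is any maximal label run not followed by '(':
  pos 1: leaf 'Z' → count = 1
  pos 6: leaf 'Q' → count = 2
  pos 8: leaf 'U' → count = 3
  pos 10: leaf 'Y' → count = 4
  pos 14: leaf 'E' → count = 5
  pos 16: leaf 'W' → count = 6
  pos 18: leaf 'X' → count = 7
  pos 21: leaf 'M' → count = 8
  pos 23: leaf 'B' → count = 9
  pos 28: leaf 'P' → count = 10
  pos 30: leaf 'H' → count = 11
Total leaves: 11

Answer: 11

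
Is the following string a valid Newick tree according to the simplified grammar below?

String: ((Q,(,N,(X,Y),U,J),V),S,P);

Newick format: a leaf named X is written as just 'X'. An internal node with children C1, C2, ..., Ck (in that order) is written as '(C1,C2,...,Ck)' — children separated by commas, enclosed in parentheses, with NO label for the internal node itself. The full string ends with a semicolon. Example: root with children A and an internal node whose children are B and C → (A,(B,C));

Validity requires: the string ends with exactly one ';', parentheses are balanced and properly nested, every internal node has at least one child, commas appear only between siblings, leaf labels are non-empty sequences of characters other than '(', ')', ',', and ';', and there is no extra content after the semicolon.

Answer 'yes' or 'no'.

Input: ((Q,(,N,(X,Y),U,J),V),S,P);
Paren balance: 4 '(' vs 4 ')' OK
Ends with single ';': True
Full parse: FAILS (empty leaf label at pos 5)
Valid: False

Answer: no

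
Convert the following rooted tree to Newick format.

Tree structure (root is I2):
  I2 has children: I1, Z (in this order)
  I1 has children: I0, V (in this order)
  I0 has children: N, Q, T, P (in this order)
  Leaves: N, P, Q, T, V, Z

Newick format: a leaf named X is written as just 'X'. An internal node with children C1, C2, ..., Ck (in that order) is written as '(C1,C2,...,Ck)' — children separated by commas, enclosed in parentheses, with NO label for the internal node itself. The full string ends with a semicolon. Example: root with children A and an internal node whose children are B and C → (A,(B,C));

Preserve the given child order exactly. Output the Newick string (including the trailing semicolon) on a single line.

Answer: (((N,Q,T,P),V),Z);

Derivation:
internal I2 with children ['I1', 'Z']
  internal I1 with children ['I0', 'V']
    internal I0 with children ['N', 'Q', 'T', 'P']
      leaf 'N' → 'N'
      leaf 'Q' → 'Q'
      leaf 'T' → 'T'
      leaf 'P' → 'P'
    → '(N,Q,T,P)'
    leaf 'V' → 'V'
  → '((N,Q,T,P),V)'
  leaf 'Z' → 'Z'
→ '(((N,Q,T,P),V),Z)'
Final: (((N,Q,T,P),V),Z);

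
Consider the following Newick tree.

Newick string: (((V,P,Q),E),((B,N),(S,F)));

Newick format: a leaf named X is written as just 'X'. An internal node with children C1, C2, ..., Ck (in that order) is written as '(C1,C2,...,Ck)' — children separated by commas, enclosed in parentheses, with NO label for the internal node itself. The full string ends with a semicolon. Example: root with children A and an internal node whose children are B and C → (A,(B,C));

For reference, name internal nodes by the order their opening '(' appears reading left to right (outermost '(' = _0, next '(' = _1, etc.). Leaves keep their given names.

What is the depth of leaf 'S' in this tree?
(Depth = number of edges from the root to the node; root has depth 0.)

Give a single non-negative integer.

Answer: 3

Derivation:
Newick: (((V,P,Q),E),((B,N),(S,F)));
Naming internals by '(' encounter order: outermost '(' = _0, next = _1, ...
Query node: S
Path from root: _0 -> _3 -> _5 -> S
Depth of S: 3 (number of edges from root)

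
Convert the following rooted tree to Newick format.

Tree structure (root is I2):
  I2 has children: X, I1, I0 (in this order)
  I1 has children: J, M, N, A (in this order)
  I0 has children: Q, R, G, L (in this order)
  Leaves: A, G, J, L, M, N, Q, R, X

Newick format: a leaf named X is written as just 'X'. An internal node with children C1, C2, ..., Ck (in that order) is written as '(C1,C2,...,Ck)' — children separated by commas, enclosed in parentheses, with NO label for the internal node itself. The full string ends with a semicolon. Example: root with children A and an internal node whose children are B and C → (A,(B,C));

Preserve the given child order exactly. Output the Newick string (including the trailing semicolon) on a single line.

internal I2 with children ['X', 'I1', 'I0']
  leaf 'X' → 'X'
  internal I1 with children ['J', 'M', 'N', 'A']
    leaf 'J' → 'J'
    leaf 'M' → 'M'
    leaf 'N' → 'N'
    leaf 'A' → 'A'
  → '(J,M,N,A)'
  internal I0 with children ['Q', 'R', 'G', 'L']
    leaf 'Q' → 'Q'
    leaf 'R' → 'R'
    leaf 'G' → 'G'
    leaf 'L' → 'L'
  → '(Q,R,G,L)'
→ '(X,(J,M,N,A),(Q,R,G,L))'
Final: (X,(J,M,N,A),(Q,R,G,L));

Answer: (X,(J,M,N,A),(Q,R,G,L));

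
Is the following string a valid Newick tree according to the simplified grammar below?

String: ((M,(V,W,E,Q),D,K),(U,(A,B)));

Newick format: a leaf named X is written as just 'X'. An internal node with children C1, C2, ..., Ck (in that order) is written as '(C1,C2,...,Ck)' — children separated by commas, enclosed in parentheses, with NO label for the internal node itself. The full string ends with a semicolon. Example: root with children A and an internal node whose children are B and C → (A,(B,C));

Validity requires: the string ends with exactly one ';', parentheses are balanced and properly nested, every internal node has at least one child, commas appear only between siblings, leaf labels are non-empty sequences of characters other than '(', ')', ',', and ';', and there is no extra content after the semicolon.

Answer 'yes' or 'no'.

Input: ((M,(V,W,E,Q),D,K),(U,(A,B)));
Paren balance: 5 '(' vs 5 ')' OK
Ends with single ';': True
Full parse: OK
Valid: True

Answer: yes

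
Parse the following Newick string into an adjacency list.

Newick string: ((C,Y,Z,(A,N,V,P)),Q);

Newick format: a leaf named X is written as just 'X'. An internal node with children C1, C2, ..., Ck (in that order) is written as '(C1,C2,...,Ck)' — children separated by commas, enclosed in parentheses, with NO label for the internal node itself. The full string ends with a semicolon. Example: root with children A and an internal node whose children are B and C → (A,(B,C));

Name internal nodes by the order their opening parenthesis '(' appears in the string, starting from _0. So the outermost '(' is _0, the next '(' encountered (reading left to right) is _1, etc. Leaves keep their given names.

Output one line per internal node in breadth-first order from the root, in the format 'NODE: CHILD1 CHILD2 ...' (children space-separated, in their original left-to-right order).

Input: ((C,Y,Z,(A,N,V,P)),Q);
Scanning left-to-right, naming '(' by encounter order:
  pos 0: '(' -> open internal node _0 (depth 1)
  pos 1: '(' -> open internal node _1 (depth 2)
  pos 8: '(' -> open internal node _2 (depth 3)
  pos 16: ')' -> close internal node _2 (now at depth 2)
  pos 17: ')' -> close internal node _1 (now at depth 1)
  pos 20: ')' -> close internal node _0 (now at depth 0)
Total internal nodes: 3
BFS adjacency from root:
  _0: _1 Q
  _1: C Y Z _2
  _2: A N V P

Answer: _0: _1 Q
_1: C Y Z _2
_2: A N V P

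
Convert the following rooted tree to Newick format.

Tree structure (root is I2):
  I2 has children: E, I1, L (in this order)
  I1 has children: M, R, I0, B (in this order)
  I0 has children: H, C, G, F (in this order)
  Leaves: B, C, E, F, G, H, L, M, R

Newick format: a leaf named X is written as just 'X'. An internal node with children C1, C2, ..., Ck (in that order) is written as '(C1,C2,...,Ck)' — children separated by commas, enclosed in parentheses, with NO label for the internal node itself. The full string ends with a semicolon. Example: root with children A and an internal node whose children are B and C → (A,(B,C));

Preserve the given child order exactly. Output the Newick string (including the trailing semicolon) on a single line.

internal I2 with children ['E', 'I1', 'L']
  leaf 'E' → 'E'
  internal I1 with children ['M', 'R', 'I0', 'B']
    leaf 'M' → 'M'
    leaf 'R' → 'R'
    internal I0 with children ['H', 'C', 'G', 'F']
      leaf 'H' → 'H'
      leaf 'C' → 'C'
      leaf 'G' → 'G'
      leaf 'F' → 'F'
    → '(H,C,G,F)'
    leaf 'B' → 'B'
  → '(M,R,(H,C,G,F),B)'
  leaf 'L' → 'L'
→ '(E,(M,R,(H,C,G,F),B),L)'
Final: (E,(M,R,(H,C,G,F),B),L);

Answer: (E,(M,R,(H,C,G,F),B),L);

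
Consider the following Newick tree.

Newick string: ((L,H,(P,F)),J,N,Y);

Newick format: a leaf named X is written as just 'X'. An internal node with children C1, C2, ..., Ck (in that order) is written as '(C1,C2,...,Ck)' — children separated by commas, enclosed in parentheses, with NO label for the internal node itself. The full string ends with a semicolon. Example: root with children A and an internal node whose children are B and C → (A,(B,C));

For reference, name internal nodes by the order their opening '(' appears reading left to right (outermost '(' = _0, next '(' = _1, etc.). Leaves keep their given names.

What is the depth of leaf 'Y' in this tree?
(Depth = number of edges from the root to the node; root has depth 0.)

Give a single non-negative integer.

Answer: 1

Derivation:
Newick: ((L,H,(P,F)),J,N,Y);
Naming internals by '(' encounter order: outermost '(' = _0, next = _1, ...
Query node: Y
Path from root: _0 -> Y
Depth of Y: 1 (number of edges from root)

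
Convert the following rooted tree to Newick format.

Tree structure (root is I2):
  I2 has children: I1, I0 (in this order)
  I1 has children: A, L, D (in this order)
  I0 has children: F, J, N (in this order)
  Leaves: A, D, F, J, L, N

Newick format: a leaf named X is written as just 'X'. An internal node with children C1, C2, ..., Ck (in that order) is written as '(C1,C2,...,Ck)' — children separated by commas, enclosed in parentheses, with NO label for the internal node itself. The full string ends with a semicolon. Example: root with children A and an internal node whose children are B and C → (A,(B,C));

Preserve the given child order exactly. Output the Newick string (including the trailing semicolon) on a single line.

internal I2 with children ['I1', 'I0']
  internal I1 with children ['A', 'L', 'D']
    leaf 'A' → 'A'
    leaf 'L' → 'L'
    leaf 'D' → 'D'
  → '(A,L,D)'
  internal I0 with children ['F', 'J', 'N']
    leaf 'F' → 'F'
    leaf 'J' → 'J'
    leaf 'N' → 'N'
  → '(F,J,N)'
→ '((A,L,D),(F,J,N))'
Final: ((A,L,D),(F,J,N));

Answer: ((A,L,D),(F,J,N));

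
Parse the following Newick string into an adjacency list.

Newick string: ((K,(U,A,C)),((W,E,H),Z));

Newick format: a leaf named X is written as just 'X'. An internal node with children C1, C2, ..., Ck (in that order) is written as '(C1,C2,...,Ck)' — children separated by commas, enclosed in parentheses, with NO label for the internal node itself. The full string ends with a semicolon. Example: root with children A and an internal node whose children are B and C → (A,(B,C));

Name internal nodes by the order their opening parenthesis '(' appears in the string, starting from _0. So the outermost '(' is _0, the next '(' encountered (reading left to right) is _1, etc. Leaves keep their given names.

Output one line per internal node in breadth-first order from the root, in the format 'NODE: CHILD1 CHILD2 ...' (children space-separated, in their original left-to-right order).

Input: ((K,(U,A,C)),((W,E,H),Z));
Scanning left-to-right, naming '(' by encounter order:
  pos 0: '(' -> open internal node _0 (depth 1)
  pos 1: '(' -> open internal node _1 (depth 2)
  pos 4: '(' -> open internal node _2 (depth 3)
  pos 10: ')' -> close internal node _2 (now at depth 2)
  pos 11: ')' -> close internal node _1 (now at depth 1)
  pos 13: '(' -> open internal node _3 (depth 2)
  pos 14: '(' -> open internal node _4 (depth 3)
  pos 20: ')' -> close internal node _4 (now at depth 2)
  pos 23: ')' -> close internal node _3 (now at depth 1)
  pos 24: ')' -> close internal node _0 (now at depth 0)
Total internal nodes: 5
BFS adjacency from root:
  _0: _1 _3
  _1: K _2
  _3: _4 Z
  _2: U A C
  _4: W E H

Answer: _0: _1 _3
_1: K _2
_3: _4 Z
_2: U A C
_4: W E H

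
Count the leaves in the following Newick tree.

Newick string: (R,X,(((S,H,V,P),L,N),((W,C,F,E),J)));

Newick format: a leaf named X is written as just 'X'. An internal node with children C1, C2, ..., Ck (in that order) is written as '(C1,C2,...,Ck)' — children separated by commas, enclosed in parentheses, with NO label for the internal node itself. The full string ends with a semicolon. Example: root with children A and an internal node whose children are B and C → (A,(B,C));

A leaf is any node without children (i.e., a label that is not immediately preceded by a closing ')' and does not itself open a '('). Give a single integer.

Answer: 13

Derivation:
Newick: (R,X,(((S,H,V,P),L,N),((W,C,F,E),J)));
Scan left-to-right; a leaf is any maximal label run not followed by '(':
  pos 1: leaf 'R' → count = 1
  pos 3: leaf 'X' → count = 2
  pos 8: leaf 'S' → count = 3
  pos 10: leaf 'H' → count = 4
  pos 12: leaf 'V' → count = 5
  pos 14: leaf 'P' → count = 6
  pos 17: leaf 'L' → count = 7
  pos 19: leaf 'N' → count = 8
  pos 24: leaf 'W' → count = 9
  pos 26: leaf 'C' → count = 10
  pos 28: leaf 'F' → count = 11
  pos 30: leaf 'E' → count = 12
  pos 33: leaf 'J' → count = 13
Total leaves: 13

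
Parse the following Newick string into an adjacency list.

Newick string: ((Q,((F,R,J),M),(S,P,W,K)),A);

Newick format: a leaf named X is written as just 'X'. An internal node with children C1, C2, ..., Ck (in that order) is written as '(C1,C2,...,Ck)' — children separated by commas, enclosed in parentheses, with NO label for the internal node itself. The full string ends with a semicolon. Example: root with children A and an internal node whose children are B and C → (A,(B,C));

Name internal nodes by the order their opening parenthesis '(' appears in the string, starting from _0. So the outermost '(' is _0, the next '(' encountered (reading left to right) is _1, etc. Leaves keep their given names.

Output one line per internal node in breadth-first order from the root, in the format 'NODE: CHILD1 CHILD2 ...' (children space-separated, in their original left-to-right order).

Answer: _0: _1 A
_1: Q _2 _4
_2: _3 M
_4: S P W K
_3: F R J

Derivation:
Input: ((Q,((F,R,J),M),(S,P,W,K)),A);
Scanning left-to-right, naming '(' by encounter order:
  pos 0: '(' -> open internal node _0 (depth 1)
  pos 1: '(' -> open internal node _1 (depth 2)
  pos 4: '(' -> open internal node _2 (depth 3)
  pos 5: '(' -> open internal node _3 (depth 4)
  pos 11: ')' -> close internal node _3 (now at depth 3)
  pos 14: ')' -> close internal node _2 (now at depth 2)
  pos 16: '(' -> open internal node _4 (depth 3)
  pos 24: ')' -> close internal node _4 (now at depth 2)
  pos 25: ')' -> close internal node _1 (now at depth 1)
  pos 28: ')' -> close internal node _0 (now at depth 0)
Total internal nodes: 5
BFS adjacency from root:
  _0: _1 A
  _1: Q _2 _4
  _2: _3 M
  _4: S P W K
  _3: F R J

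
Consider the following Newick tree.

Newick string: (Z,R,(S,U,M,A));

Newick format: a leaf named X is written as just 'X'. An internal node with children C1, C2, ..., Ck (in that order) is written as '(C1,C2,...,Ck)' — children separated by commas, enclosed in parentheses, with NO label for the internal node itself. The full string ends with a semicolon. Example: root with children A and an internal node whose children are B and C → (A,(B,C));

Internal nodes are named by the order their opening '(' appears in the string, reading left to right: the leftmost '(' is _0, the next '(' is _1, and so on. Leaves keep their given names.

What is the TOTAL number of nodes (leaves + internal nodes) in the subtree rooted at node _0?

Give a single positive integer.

Answer: 8

Derivation:
Newick: (Z,R,(S,U,M,A));
Locate _0: it is the '(' at position 0 (the 1st '(' reading left to right).
Query: subtree rooted at _0
_0: subtree_size = 1 + 7
  Z: subtree_size = 1 + 0
  R: subtree_size = 1 + 0
  _1: subtree_size = 1 + 4
    S: subtree_size = 1 + 0
    U: subtree_size = 1 + 0
    M: subtree_size = 1 + 0
    A: subtree_size = 1 + 0
Total subtree size of _0: 8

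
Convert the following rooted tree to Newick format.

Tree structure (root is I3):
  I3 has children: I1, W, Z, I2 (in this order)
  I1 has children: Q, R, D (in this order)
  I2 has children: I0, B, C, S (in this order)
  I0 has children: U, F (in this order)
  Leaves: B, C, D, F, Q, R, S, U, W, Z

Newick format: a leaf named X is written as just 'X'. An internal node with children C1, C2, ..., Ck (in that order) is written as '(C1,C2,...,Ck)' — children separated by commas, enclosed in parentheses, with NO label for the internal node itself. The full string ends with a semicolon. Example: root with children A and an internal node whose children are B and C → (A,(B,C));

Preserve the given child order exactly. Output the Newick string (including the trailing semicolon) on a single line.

internal I3 with children ['I1', 'W', 'Z', 'I2']
  internal I1 with children ['Q', 'R', 'D']
    leaf 'Q' → 'Q'
    leaf 'R' → 'R'
    leaf 'D' → 'D'
  → '(Q,R,D)'
  leaf 'W' → 'W'
  leaf 'Z' → 'Z'
  internal I2 with children ['I0', 'B', 'C', 'S']
    internal I0 with children ['U', 'F']
      leaf 'U' → 'U'
      leaf 'F' → 'F'
    → '(U,F)'
    leaf 'B' → 'B'
    leaf 'C' → 'C'
    leaf 'S' → 'S'
  → '((U,F),B,C,S)'
→ '((Q,R,D),W,Z,((U,F),B,C,S))'
Final: ((Q,R,D),W,Z,((U,F),B,C,S));

Answer: ((Q,R,D),W,Z,((U,F),B,C,S));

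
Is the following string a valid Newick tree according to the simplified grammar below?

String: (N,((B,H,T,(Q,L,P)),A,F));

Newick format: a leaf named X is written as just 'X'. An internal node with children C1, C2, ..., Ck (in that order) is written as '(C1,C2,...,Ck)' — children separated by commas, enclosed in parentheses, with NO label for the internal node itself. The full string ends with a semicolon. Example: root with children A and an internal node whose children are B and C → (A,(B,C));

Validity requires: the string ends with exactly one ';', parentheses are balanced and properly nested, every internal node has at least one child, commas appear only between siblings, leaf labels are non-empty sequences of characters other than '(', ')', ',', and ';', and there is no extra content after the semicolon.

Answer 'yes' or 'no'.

Answer: yes

Derivation:
Input: (N,((B,H,T,(Q,L,P)),A,F));
Paren balance: 4 '(' vs 4 ')' OK
Ends with single ';': True
Full parse: OK
Valid: True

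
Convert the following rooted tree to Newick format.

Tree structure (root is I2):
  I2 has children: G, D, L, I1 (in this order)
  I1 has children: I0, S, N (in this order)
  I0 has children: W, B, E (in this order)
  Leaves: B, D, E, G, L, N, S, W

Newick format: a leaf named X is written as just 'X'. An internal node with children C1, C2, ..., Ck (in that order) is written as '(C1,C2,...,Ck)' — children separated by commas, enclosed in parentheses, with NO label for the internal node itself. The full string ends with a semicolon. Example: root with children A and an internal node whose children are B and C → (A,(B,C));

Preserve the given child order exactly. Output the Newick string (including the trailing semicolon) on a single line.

Answer: (G,D,L,((W,B,E),S,N));

Derivation:
internal I2 with children ['G', 'D', 'L', 'I1']
  leaf 'G' → 'G'
  leaf 'D' → 'D'
  leaf 'L' → 'L'
  internal I1 with children ['I0', 'S', 'N']
    internal I0 with children ['W', 'B', 'E']
      leaf 'W' → 'W'
      leaf 'B' → 'B'
      leaf 'E' → 'E'
    → '(W,B,E)'
    leaf 'S' → 'S'
    leaf 'N' → 'N'
  → '((W,B,E),S,N)'
→ '(G,D,L,((W,B,E),S,N))'
Final: (G,D,L,((W,B,E),S,N));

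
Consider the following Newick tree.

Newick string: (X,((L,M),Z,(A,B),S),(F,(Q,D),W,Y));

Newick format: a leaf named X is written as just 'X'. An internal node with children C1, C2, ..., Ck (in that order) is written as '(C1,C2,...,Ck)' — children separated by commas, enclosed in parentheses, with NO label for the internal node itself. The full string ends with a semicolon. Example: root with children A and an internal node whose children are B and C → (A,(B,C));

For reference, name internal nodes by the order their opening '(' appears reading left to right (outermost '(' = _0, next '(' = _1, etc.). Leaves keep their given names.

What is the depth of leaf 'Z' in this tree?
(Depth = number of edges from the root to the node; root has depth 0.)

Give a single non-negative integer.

Answer: 2

Derivation:
Newick: (X,((L,M),Z,(A,B),S),(F,(Q,D),W,Y));
Naming internals by '(' encounter order: outermost '(' = _0, next = _1, ...
Query node: Z
Path from root: _0 -> _1 -> Z
Depth of Z: 2 (number of edges from root)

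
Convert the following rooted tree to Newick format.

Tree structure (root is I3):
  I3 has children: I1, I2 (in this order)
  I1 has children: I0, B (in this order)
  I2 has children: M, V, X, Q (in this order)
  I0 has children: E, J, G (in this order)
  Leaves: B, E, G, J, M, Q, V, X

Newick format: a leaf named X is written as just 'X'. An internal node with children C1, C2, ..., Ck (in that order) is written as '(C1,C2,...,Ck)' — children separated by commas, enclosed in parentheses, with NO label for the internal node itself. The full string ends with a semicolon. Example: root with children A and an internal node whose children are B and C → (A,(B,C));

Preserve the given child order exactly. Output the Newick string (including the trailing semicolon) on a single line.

internal I3 with children ['I1', 'I2']
  internal I1 with children ['I0', 'B']
    internal I0 with children ['E', 'J', 'G']
      leaf 'E' → 'E'
      leaf 'J' → 'J'
      leaf 'G' → 'G'
    → '(E,J,G)'
    leaf 'B' → 'B'
  → '((E,J,G),B)'
  internal I2 with children ['M', 'V', 'X', 'Q']
    leaf 'M' → 'M'
    leaf 'V' → 'V'
    leaf 'X' → 'X'
    leaf 'Q' → 'Q'
  → '(M,V,X,Q)'
→ '(((E,J,G),B),(M,V,X,Q))'
Final: (((E,J,G),B),(M,V,X,Q));

Answer: (((E,J,G),B),(M,V,X,Q));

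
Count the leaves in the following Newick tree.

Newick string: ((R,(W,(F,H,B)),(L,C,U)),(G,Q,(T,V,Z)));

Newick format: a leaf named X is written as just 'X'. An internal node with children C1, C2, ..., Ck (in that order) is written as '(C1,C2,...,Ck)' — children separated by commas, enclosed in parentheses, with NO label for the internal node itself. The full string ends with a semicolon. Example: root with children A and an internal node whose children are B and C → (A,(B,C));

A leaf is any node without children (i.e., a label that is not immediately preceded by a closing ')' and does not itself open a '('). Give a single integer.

Newick: ((R,(W,(F,H,B)),(L,C,U)),(G,Q,(T,V,Z)));
Scan left-to-right; a leaf is any maximal label run not followed by '(':
  pos 2: leaf 'R' → count = 1
  pos 5: leaf 'W' → count = 2
  pos 8: leaf 'F' → count = 3
  pos 10: leaf 'H' → count = 4
  pos 12: leaf 'B' → count = 5
  pos 17: leaf 'L' → count = 6
  pos 19: leaf 'C' → count = 7
  pos 21: leaf 'U' → count = 8
  pos 26: leaf 'G' → count = 9
  pos 28: leaf 'Q' → count = 10
  pos 31: leaf 'T' → count = 11
  pos 33: leaf 'V' → count = 12
  pos 35: leaf 'Z' → count = 13
Total leaves: 13

Answer: 13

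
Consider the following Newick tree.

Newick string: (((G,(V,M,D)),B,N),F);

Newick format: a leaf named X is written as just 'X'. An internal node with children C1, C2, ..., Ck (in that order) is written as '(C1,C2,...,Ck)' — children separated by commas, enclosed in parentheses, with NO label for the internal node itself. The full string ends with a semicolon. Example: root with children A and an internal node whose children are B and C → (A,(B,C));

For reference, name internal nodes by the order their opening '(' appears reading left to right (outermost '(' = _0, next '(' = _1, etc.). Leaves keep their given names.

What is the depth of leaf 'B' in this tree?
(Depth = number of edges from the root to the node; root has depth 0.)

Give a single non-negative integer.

Newick: (((G,(V,M,D)),B,N),F);
Naming internals by '(' encounter order: outermost '(' = _0, next = _1, ...
Query node: B
Path from root: _0 -> _1 -> B
Depth of B: 2 (number of edges from root)

Answer: 2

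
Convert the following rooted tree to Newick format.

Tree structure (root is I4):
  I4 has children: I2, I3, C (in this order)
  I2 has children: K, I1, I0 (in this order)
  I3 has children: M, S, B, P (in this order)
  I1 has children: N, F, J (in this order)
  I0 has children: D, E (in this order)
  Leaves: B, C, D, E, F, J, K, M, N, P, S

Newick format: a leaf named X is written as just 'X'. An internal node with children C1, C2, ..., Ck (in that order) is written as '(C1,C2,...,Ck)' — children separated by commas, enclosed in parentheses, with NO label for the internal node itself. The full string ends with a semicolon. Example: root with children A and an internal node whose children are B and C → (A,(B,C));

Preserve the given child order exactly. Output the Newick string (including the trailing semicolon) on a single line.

internal I4 with children ['I2', 'I3', 'C']
  internal I2 with children ['K', 'I1', 'I0']
    leaf 'K' → 'K'
    internal I1 with children ['N', 'F', 'J']
      leaf 'N' → 'N'
      leaf 'F' → 'F'
      leaf 'J' → 'J'
    → '(N,F,J)'
    internal I0 with children ['D', 'E']
      leaf 'D' → 'D'
      leaf 'E' → 'E'
    → '(D,E)'
  → '(K,(N,F,J),(D,E))'
  internal I3 with children ['M', 'S', 'B', 'P']
    leaf 'M' → 'M'
    leaf 'S' → 'S'
    leaf 'B' → 'B'
    leaf 'P' → 'P'
  → '(M,S,B,P)'
  leaf 'C' → 'C'
→ '((K,(N,F,J),(D,E)),(M,S,B,P),C)'
Final: ((K,(N,F,J),(D,E)),(M,S,B,P),C);

Answer: ((K,(N,F,J),(D,E)),(M,S,B,P),C);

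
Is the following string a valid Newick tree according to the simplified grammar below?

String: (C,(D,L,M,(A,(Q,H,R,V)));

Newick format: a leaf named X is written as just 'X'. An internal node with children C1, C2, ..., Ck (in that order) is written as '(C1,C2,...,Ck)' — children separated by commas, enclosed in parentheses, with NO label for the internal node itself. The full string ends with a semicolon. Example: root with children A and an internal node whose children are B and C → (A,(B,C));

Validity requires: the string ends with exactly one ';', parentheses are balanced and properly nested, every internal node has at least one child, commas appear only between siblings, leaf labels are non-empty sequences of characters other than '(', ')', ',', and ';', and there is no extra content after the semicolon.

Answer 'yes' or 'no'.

Input: (C,(D,L,M,(A,(Q,H,R,V)));
Paren balance: 4 '(' vs 3 ')' MISMATCH
Ends with single ';': True
Full parse: FAILS (expected , or ) at pos 24)
Valid: False

Answer: no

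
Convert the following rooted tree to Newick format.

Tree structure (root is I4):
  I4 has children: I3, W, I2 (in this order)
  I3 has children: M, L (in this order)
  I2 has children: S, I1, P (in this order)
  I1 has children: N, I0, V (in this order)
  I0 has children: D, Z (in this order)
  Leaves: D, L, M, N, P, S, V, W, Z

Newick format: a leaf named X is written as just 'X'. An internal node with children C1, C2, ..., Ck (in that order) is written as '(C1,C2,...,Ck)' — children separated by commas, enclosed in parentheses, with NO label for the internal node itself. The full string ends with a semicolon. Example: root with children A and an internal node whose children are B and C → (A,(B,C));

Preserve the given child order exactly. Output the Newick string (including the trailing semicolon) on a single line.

internal I4 with children ['I3', 'W', 'I2']
  internal I3 with children ['M', 'L']
    leaf 'M' → 'M'
    leaf 'L' → 'L'
  → '(M,L)'
  leaf 'W' → 'W'
  internal I2 with children ['S', 'I1', 'P']
    leaf 'S' → 'S'
    internal I1 with children ['N', 'I0', 'V']
      leaf 'N' → 'N'
      internal I0 with children ['D', 'Z']
        leaf 'D' → 'D'
        leaf 'Z' → 'Z'
      → '(D,Z)'
      leaf 'V' → 'V'
    → '(N,(D,Z),V)'
    leaf 'P' → 'P'
  → '(S,(N,(D,Z),V),P)'
→ '((M,L),W,(S,(N,(D,Z),V),P))'
Final: ((M,L),W,(S,(N,(D,Z),V),P));

Answer: ((M,L),W,(S,(N,(D,Z),V),P));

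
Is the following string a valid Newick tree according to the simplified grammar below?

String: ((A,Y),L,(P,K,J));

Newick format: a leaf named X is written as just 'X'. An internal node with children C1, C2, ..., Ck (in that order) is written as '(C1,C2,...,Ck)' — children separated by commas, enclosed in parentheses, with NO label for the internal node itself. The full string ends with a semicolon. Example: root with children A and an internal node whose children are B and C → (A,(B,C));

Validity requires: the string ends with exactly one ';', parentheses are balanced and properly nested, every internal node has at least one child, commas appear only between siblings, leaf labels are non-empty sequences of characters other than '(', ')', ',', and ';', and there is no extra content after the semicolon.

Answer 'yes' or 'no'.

Input: ((A,Y),L,(P,K,J));
Paren balance: 3 '(' vs 3 ')' OK
Ends with single ';': True
Full parse: OK
Valid: True

Answer: yes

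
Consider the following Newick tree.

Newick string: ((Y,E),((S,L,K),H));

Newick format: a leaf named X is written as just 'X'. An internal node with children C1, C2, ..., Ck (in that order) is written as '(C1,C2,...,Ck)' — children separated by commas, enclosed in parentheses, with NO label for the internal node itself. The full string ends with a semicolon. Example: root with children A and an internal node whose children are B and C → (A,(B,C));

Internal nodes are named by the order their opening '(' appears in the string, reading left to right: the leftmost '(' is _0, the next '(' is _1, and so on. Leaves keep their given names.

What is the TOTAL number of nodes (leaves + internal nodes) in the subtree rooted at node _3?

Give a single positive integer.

Newick: ((Y,E),((S,L,K),H));
Locate _3: it is the '(' at position 8 (the 4th '(' reading left to right).
Query: subtree rooted at _3
_3: subtree_size = 1 + 3
  S: subtree_size = 1 + 0
  L: subtree_size = 1 + 0
  K: subtree_size = 1 + 0
Total subtree size of _3: 4

Answer: 4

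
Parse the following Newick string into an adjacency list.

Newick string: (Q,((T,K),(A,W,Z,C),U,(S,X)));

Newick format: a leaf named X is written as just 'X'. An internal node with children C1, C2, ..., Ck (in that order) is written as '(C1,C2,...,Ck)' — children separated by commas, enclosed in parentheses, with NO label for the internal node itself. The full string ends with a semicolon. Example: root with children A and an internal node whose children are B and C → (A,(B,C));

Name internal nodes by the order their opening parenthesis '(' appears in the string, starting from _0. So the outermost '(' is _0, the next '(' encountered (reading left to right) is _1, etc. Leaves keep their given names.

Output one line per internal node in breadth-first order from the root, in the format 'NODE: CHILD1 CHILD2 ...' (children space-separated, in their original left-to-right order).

Answer: _0: Q _1
_1: _2 _3 U _4
_2: T K
_3: A W Z C
_4: S X

Derivation:
Input: (Q,((T,K),(A,W,Z,C),U,(S,X)));
Scanning left-to-right, naming '(' by encounter order:
  pos 0: '(' -> open internal node _0 (depth 1)
  pos 3: '(' -> open internal node _1 (depth 2)
  pos 4: '(' -> open internal node _2 (depth 3)
  pos 8: ')' -> close internal node _2 (now at depth 2)
  pos 10: '(' -> open internal node _3 (depth 3)
  pos 18: ')' -> close internal node _3 (now at depth 2)
  pos 22: '(' -> open internal node _4 (depth 3)
  pos 26: ')' -> close internal node _4 (now at depth 2)
  pos 27: ')' -> close internal node _1 (now at depth 1)
  pos 28: ')' -> close internal node _0 (now at depth 0)
Total internal nodes: 5
BFS adjacency from root:
  _0: Q _1
  _1: _2 _3 U _4
  _2: T K
  _3: A W Z C
  _4: S X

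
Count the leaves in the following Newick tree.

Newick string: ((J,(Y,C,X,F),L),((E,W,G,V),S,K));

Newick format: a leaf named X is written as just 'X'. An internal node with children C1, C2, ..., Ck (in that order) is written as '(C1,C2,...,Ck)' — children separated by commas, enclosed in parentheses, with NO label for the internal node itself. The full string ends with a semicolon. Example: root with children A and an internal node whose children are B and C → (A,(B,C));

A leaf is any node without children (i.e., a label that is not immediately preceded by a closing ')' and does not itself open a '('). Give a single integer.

Answer: 12

Derivation:
Newick: ((J,(Y,C,X,F),L),((E,W,G,V),S,K));
Scan left-to-right; a leaf is any maximal label run not followed by '(':
  pos 2: leaf 'J' → count = 1
  pos 5: leaf 'Y' → count = 2
  pos 7: leaf 'C' → count = 3
  pos 9: leaf 'X' → count = 4
  pos 11: leaf 'F' → count = 5
  pos 14: leaf 'L' → count = 6
  pos 19: leaf 'E' → count = 7
  pos 21: leaf 'W' → count = 8
  pos 23: leaf 'G' → count = 9
  pos 25: leaf 'V' → count = 10
  pos 28: leaf 'S' → count = 11
  pos 30: leaf 'K' → count = 12
Total leaves: 12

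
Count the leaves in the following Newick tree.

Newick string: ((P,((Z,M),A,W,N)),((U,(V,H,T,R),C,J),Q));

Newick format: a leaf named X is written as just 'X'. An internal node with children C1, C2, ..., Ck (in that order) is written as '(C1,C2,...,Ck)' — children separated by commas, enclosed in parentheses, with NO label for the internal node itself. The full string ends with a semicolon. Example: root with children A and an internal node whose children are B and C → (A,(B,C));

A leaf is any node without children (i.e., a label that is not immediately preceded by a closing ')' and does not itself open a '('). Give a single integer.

Newick: ((P,((Z,M),A,W,N)),((U,(V,H,T,R),C,J),Q));
Scan left-to-right; a leaf is any maximal label run not followed by '(':
  pos 2: leaf 'P' → count = 1
  pos 6: leaf 'Z' → count = 2
  pos 8: leaf 'M' → count = 3
  pos 11: leaf 'A' → count = 4
  pos 13: leaf 'W' → count = 5
  pos 15: leaf 'N' → count = 6
  pos 21: leaf 'U' → count = 7
  pos 24: leaf 'V' → count = 8
  pos 26: leaf 'H' → count = 9
  pos 28: leaf 'T' → count = 10
  pos 30: leaf 'R' → count = 11
  pos 33: leaf 'C' → count = 12
  pos 35: leaf 'J' → count = 13
  pos 38: leaf 'Q' → count = 14
Total leaves: 14

Answer: 14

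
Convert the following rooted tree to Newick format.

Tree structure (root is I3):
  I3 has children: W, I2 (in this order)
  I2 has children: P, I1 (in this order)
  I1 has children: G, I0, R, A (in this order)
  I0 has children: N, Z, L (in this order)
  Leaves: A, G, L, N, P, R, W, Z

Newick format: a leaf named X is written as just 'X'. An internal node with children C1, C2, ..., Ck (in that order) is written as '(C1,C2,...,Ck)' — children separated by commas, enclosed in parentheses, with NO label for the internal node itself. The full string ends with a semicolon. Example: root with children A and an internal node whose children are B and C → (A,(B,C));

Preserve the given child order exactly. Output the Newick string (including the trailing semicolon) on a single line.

Answer: (W,(P,(G,(N,Z,L),R,A)));

Derivation:
internal I3 with children ['W', 'I2']
  leaf 'W' → 'W'
  internal I2 with children ['P', 'I1']
    leaf 'P' → 'P'
    internal I1 with children ['G', 'I0', 'R', 'A']
      leaf 'G' → 'G'
      internal I0 with children ['N', 'Z', 'L']
        leaf 'N' → 'N'
        leaf 'Z' → 'Z'
        leaf 'L' → 'L'
      → '(N,Z,L)'
      leaf 'R' → 'R'
      leaf 'A' → 'A'
    → '(G,(N,Z,L),R,A)'
  → '(P,(G,(N,Z,L),R,A))'
→ '(W,(P,(G,(N,Z,L),R,A)))'
Final: (W,(P,(G,(N,Z,L),R,A)));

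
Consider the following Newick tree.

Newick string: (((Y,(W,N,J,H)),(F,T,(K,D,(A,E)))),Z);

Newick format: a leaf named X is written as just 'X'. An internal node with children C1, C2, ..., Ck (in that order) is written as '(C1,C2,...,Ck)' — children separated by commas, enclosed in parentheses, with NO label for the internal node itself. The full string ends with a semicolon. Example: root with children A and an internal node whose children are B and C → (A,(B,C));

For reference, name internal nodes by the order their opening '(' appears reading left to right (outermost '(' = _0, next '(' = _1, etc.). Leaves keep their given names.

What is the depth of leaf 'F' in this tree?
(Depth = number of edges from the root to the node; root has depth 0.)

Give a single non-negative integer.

Answer: 3

Derivation:
Newick: (((Y,(W,N,J,H)),(F,T,(K,D,(A,E)))),Z);
Naming internals by '(' encounter order: outermost '(' = _0, next = _1, ...
Query node: F
Path from root: _0 -> _1 -> _4 -> F
Depth of F: 3 (number of edges from root)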